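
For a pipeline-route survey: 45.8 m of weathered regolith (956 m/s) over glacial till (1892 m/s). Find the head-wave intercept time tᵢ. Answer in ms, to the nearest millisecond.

tᵢ = 2h·√(V₂²−V₁²)/(V₁V₂).
√(V₂²−V₁²) = √(1892²−956²) = 1632.7 m/s.
tᵢ = 2·45.8·1632.7/(956·1892) = 0.08268 s.

83 ms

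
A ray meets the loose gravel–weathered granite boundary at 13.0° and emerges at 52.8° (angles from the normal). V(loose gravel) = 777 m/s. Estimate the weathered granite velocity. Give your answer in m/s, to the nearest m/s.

2751 m/s

Snell's law: sin 13.0°/V₁ = sin 52.8°/V₂.
V₂ = V₁·sin 52.8°/sin 13.0° = 777 × 3.5409 = 2751.28 m/s.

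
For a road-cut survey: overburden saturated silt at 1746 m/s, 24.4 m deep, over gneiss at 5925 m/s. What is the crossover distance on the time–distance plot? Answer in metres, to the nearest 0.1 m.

66.1 m

x_cross = 2h·√((V₂+V₁)/(V₂−V₁)).
(V₂+V₁)/(V₂−V₁) = (5925+1746)/(5925−1746) = 1.8356; √ = 1.3548.
x_cross = 2·24.4·1.3548 = 66.12 m.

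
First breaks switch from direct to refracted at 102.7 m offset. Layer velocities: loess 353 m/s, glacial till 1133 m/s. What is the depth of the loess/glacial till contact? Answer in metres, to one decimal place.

37.2 m

x_cross = 2h·√((V₂+V₁)/(V₂−V₁)) → h = x_cross / (2·√((V₂+V₁)/(V₂−V₁))).
√((V₂+V₁)/(V₂−V₁)) = √((1133+353)/(1133−353)) = 1.3803.
h = 102.7 / (2·1.3803) = 37.20 m.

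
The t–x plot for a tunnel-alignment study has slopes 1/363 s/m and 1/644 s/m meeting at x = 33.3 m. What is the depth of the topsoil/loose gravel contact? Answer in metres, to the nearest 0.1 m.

8.8 m

h = (x_cross/2)·√((V₂−V₁)/(V₂+V₁)).
(V₂−V₁)/(V₂+V₁) = (644−363)/(644+363) = 0.2790; √ = 0.5282.
h = (33.3/2)·0.5282 = 8.80 m.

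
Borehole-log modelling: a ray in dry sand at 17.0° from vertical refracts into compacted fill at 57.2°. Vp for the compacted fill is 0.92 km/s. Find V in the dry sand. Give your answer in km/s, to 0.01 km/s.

Snell's law: sin 17.0°/V₁ = sin 57.2°/V₂.
V₁ = V₂·sin 17.0°/sin 57.2° = 0.92 × 0.3478 = 0.32 km/s.

0.32 km/s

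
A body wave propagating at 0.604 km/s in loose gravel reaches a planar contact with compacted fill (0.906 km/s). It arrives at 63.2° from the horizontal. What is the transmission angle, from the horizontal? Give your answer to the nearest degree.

Angle from the normal: 90° − 63.2° = 26.8°.
Snell's law: sin θ₂ = (V₂/V₁)·sin θ₁ = (0.906/0.604)·sin 26.8° = 0.6763.
θ₂ = sin⁻¹(0.6763) = 42.56° (from vertical).
From the interface: 90° − 42.56° = 47.44°.

47°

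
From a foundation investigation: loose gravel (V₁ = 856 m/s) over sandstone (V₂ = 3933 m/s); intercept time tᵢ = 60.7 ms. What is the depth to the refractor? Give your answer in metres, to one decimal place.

26.6 m

h = tᵢ·V₁·V₂ / (2·√(V₂²−V₁²)).
√(V₂²−V₁²) = √(3933² − 856²) = 3838.7 m/s.
h = 0.0607 s × 856 × 3933 / (2 × 3838.7) = 26.62 m.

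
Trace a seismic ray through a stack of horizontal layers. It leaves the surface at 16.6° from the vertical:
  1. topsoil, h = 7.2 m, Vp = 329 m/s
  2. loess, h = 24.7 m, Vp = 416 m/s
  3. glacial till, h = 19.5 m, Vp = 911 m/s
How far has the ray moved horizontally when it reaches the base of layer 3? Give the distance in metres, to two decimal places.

36.93 m

p = sin θ₁/V₁ = sin 16.6°/329 = 8.6835e-04 s/m is conserved through the stack.
Layer 1: θ = 16.60°; offset = 7.2·tan 16.60° = 2.1464 m.
Layer 2: sin θ = p·416 = 0.3612 → θ = 21.18°; offset = 24.7·tan 21.18° = 9.5686 m.
Layer 3: sin θ = p·911 = 0.7911 → θ = 52.29°; offset = 19.5·tan 52.29° = 25.2170 m.
Σ offsets = 36.9320 m.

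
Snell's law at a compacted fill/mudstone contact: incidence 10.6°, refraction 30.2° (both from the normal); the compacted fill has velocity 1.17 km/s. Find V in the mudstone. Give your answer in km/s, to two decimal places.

3.20 km/s

sin 10.6° = 0.1840; sin 30.2° = 0.5030.
V₂ = V₁·(sin θ₂/sin θ₁) = 1.17·(0.5030/0.1840) = 3.20 km/s.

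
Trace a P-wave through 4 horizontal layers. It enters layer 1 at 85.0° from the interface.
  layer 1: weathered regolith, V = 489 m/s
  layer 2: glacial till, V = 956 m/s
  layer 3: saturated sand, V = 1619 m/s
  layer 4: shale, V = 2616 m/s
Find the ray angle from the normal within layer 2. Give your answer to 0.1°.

From the normal: θ₁ = 90° − 85.0° = 5.0°.
Ray parameter p = sin 5.0° / 489 = 1.7823e-04 s/m.
sin θ_2 = p·V_2 = 1.7823e-04 × 956 = 0.1704.
θ_2 = arcsin 0.1704 = 9.81°.

9.8°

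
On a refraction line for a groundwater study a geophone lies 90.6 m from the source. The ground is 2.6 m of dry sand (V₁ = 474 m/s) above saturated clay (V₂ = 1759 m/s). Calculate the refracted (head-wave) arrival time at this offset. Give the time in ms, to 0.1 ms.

t = x/V₂ + 2h·√(V₂²−V₁²)/(V₁V₂).
√(V₂²−V₁²) = √(1759²−474²) = 1693.9 m/s; delay term = 2·2.6·1693.9/(474·1759) = 0.01056 s.
t = 90.6/1759 + 0.01056 = 0.06207 s.

62.1 ms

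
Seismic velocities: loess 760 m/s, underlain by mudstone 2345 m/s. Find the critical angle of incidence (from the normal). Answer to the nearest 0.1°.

18.9°

At critical incidence the refracted ray runs along the interface (θ₂ = 90°), so sin θ_c = V₁/V₂.
θ_c = arcsin(760/2345) = arcsin 0.3241 = 18.91°.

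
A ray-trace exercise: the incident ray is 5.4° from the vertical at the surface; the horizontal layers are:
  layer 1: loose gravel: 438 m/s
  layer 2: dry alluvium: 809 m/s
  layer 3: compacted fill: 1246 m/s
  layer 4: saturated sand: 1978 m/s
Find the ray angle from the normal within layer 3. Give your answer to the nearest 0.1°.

Ray parameter p = sin 5.4° / 438 = 2.1486e-04 s/m.
sin θ_3 = p·V_3 = 2.1486e-04 × 1246 = 0.2677.
θ_3 = 15.53° from the vertical.

15.5°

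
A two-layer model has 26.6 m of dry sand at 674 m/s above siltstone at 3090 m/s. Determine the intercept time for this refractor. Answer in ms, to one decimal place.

tᵢ = 2h·√(V₂²−V₁²)/(V₁V₂).
√(V₂²−V₁²) = √(3090²−674²) = 3015.6 m/s.
tᵢ = 2·26.6·3015.6/(674·3090) = 0.07703 s.

77.0 ms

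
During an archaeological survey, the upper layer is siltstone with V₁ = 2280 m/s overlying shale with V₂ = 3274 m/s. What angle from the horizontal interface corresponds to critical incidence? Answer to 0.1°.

At critical incidence the refracted ray runs along the interface (θ₂ = 90°), so sin θ_c = V₁/V₂.
θ_c = arcsin(2280/3274) = arcsin 0.6964 = 44.14°.
Measured from the interface: 90° − 44.14° = 45.86°.

45.9°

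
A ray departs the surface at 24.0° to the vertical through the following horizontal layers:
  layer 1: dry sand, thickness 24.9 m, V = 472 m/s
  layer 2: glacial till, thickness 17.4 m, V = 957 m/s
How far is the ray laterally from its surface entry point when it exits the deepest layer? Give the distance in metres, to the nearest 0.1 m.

36.5 m

Apply Snell's law at each interface; in layer i the horizontal offset is hᵢ·tan θᵢ.
Layer 1: θ = 24.00°; offset = 24.9·tan 24.00° = 11.086 m.
Layer 2: sin θ = 957·sin 24.0°/472 = 0.8247, θ = 55.56°; offset = 17.4·tan 55.56° = 25.370 m.
Summing the layer offsets gives 36.456 m.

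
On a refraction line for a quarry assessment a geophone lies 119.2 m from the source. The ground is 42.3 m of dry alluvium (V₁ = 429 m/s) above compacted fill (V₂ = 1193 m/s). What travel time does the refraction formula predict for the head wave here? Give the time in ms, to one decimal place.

283.9 ms

θ_c = arcsin(V₁/V₂) = arcsin(429/1193) = 21.08°, cos θ_c = 0.9331.
Intercept time tᵢ = 2h cos θ_c / V₁ = 2·42.3·0.9331/429 = 0.18401 s.
t = x/V₂ + tᵢ = 119.2/1193 + 0.18401 = 0.28393 s.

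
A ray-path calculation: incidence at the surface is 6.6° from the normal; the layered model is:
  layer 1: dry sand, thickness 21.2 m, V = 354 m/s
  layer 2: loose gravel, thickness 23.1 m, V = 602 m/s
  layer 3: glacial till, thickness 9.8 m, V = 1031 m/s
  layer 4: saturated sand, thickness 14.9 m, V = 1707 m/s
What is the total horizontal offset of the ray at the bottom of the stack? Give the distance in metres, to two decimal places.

20.46 m

Apply Snell's law at each interface; in layer i the horizontal offset is hᵢ·tan θᵢ.
Layer 1: θ = 6.60°; offset = 21.2·tan 6.60° = 2.4529 m.
Layer 2: sin θ = 602·sin 6.6°/354 = 0.1955, θ = 11.27°; offset = 23.1·tan 11.27° = 4.6039 m.
Layer 3: sin θ = 1031·sin 6.6°/354 = 0.3347, θ = 19.56°; offset = 9.8·tan 19.56° = 3.4814 m.
Layer 4: sin θ = 1707·sin 6.6°/354 = 0.5542, θ = 33.66°; offset = 14.9·tan 33.66° = 9.9212 m.
Σ offsets = 20.4594 m.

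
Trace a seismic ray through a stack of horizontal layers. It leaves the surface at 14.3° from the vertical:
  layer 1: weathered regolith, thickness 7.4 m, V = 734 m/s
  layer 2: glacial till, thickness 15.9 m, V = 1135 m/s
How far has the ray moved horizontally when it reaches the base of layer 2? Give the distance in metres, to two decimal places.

p = sin θ₁/V₁ = sin 14.3°/734 = 3.3651e-04 s/m is conserved through the stack.
Layer 1: θ = 14.30°; offset = 7.4·tan 14.30° = 1.8862 m.
Layer 2: sin θ = p·1135 = 0.3819 → θ = 22.45°; offset = 15.9·tan 22.45° = 6.5710 m.
Summing the layer offsets gives 8.4572 m.

8.46 m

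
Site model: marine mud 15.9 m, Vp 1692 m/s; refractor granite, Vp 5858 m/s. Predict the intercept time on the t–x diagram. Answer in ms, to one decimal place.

θ_c = arcsin(V₁/V₂) = arcsin(1692/5858) = 16.79°; cos θ_c = 0.9574.
tᵢ = 2h·cos θ_c / V₁ = 2·15.9·0.9574 / 1692 = 0.01799 s.

18.0 ms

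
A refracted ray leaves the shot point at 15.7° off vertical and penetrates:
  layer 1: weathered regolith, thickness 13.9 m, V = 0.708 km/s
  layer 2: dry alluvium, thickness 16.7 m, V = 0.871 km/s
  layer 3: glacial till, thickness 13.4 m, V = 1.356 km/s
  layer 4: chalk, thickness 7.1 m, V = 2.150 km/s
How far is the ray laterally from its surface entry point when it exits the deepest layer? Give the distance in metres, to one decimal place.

Apply Snell's law at each interface; in layer i the horizontal offset is hᵢ·tan θᵢ.
Layer 1: θ = 15.70°; offset = 13.9·tan 15.70° = 3.907 m.
Layer 2: sin θ = 0.871·sin 15.7°/0.708 = 0.3329, θ = 19.44°; offset = 16.7·tan 19.44° = 5.896 m.
Layer 3: sin θ = 1.356·sin 15.7°/0.708 = 0.5183, θ = 31.22°; offset = 13.4·tan 31.22° = 8.121 m.
Layer 4: sin θ = 2.150·sin 15.7°/0.708 = 0.8217, θ = 55.26°; offset = 7.1·tan 55.26° = 10.238 m.
Total horizontal offset = 28.161 m.

28.2 m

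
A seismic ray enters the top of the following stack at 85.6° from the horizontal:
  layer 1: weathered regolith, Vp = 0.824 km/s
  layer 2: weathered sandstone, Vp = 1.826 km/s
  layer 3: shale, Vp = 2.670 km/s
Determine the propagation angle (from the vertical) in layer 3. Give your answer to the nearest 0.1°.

14.4°

From the normal: θ₁ = 90° − 85.6° = 4.4°.
Ray parameter p = sin 4.4° / 0.824 = 9.3106e-02 s/km.
sin θ_3 = p·V_3 = 9.3106e-02 × 2.670 = 0.2486.
θ_3 = arcsin 0.2486 = 14.39°.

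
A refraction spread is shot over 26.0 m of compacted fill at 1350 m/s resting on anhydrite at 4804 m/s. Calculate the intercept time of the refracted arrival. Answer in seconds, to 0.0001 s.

0.0370 s

tᵢ = 2h·√(V₂²−V₁²)/(V₁V₂).
√(V₂²−V₁²) = √(4804²−1350²) = 4610.4 m/s.
tᵢ = 2·26.0·4610.4/(1350·4804) = 0.03697 s.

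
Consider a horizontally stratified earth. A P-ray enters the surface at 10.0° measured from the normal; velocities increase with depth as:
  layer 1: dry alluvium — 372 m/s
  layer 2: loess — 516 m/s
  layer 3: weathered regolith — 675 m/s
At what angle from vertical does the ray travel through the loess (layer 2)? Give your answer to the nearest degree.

Snell's law across each interface conserves sin θ / V, so sin θ_2 = V_2·sin θ₁/V₁.
sin θ_2 = 516 × sin 10.0° / 372 = 0.2409.
θ_2 = 13.94° from the vertical.

14°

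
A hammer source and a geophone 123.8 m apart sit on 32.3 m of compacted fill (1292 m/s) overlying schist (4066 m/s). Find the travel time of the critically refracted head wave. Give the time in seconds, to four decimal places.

t = x/V₂ + 2h·√(V₂²−V₁²)/(V₁V₂).
√(V₂²−V₁²) = √(4066²−1292²) = 3855.3 m/s; delay term = 2·32.3·3855.3/(1292·4066) = 0.04741 s.
t = 123.8/4066 + 0.04741 = 0.07786 s.

0.0779 s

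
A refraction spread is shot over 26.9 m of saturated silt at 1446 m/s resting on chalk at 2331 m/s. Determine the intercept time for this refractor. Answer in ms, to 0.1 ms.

θ_c = arcsin(V₁/V₂) = arcsin(1446/2331) = 38.34°; cos θ_c = 0.7843.
tᵢ = 2h·cos θ_c / V₁ = 2·26.9·0.7843 / 1446 = 0.02918 s.

29.2 ms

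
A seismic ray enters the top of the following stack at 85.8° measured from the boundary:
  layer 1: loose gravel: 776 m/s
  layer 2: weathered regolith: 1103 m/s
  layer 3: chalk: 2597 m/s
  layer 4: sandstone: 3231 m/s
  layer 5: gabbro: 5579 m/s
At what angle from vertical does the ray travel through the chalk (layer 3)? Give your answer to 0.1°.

From the normal: θ₁ = 90° − 85.8° = 4.2°.
Ray parameter p = sin 4.2° / 776 = 9.4379e-05 s/m.
sin θ_3 = p·V_3 = 9.4379e-05 × 2597 = 0.2451.
θ_3 = 14.19° from the vertical.

14.2°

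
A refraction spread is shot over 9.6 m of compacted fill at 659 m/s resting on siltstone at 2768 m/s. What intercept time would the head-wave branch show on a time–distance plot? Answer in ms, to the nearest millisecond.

28 ms

tᵢ = 2h·√(V₂²−V₁²)/(V₁V₂).
√(V₂²−V₁²) = √(2768²−659²) = 2688.4 m/s.
tᵢ = 2·9.6·2688.4/(659·2768) = 0.02830 s.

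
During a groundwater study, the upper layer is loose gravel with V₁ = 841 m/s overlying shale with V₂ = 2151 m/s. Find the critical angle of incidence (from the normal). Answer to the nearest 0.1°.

23.0°

Critical incidence: sin θ_c = V₁/V₂ = 841/2151 = 0.3910.
θ_c = arcsin 0.3910 = 23.02°.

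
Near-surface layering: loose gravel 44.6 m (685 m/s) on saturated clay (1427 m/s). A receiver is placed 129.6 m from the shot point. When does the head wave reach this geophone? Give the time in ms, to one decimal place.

205.1 ms

t = x/V₂ + 2h·√(V₂²−V₁²)/(V₁V₂).
√(V₂²−V₁²) = √(1427²−685²) = 1251.8 m/s; delay term = 2·44.6·1251.8/(685·1427) = 0.11424 s.
t = 129.6/1427 + 0.11424 = 0.20505 s.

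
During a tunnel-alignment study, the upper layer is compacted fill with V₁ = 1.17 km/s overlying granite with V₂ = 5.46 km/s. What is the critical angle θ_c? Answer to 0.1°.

12.4°

At critical incidence the refracted ray runs along the interface (θ₂ = 90°), so sin θ_c = V₁/V₂.
θ_c = arcsin(1.17/5.46) = arcsin 0.2143 = 12.37°.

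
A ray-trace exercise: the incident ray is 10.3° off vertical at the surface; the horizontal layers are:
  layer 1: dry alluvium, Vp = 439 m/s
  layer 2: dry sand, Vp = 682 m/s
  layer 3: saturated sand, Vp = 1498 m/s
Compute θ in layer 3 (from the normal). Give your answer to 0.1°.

Snell's law across each interface conserves sin θ / V, so sin θ_3 = V_3·sin θ₁/V₁.
sin θ_3 = 1498 × sin 10.3° / 439 = 0.6101.
θ_3 = 37.60° from the vertical.

37.6°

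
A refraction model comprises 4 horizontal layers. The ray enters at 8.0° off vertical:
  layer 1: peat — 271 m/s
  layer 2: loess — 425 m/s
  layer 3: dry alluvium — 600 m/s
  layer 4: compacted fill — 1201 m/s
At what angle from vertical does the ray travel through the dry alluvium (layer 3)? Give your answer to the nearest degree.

Ray parameter p = sin 8.0° / 271 = 5.1355e-04 s/m.
sin θ_3 = p·V_3 = 5.1355e-04 × 600 = 0.3081.
θ_3 = arcsin 0.3081 = 17.95°.

18°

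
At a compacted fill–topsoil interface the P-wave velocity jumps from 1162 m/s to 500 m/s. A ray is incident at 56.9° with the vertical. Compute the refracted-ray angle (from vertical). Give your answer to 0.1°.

21.1°

sin θ₁/V₁ = sin θ₂/V₂ ⇒ sin θ₂ = 500·sin 56.9°/1162 = 500·0.8377/1162 = 0.3605.
θ₂ = sin⁻¹(0.3605) = 21.13° (from vertical).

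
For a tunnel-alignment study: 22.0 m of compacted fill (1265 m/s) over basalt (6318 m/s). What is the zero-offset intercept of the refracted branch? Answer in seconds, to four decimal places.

θ_c = arcsin(V₁/V₂) = arcsin(1265/6318) = 11.55°; cos θ_c = 0.9798.
tᵢ = 2h·cos θ_c / V₁ = 2·22.0·0.9798 / 1265 = 0.03408 s.

0.0341 s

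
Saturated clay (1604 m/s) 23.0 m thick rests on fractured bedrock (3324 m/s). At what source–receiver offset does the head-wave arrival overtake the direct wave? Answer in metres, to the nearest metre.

θ_c = arcsin(1604/3324) = 28.85°, so cos θ_c = 0.8759 and tᵢ = 2h cos θ_c/V₁ = 0.0251 s.
At crossover x/V₁ = x/V₂ + tᵢ ⇒ x = tᵢ/(1/V₁ − 1/V₂) = 0.02512/(6.2344e-04 − 3.0084e-04) = 77.86 m.

78 m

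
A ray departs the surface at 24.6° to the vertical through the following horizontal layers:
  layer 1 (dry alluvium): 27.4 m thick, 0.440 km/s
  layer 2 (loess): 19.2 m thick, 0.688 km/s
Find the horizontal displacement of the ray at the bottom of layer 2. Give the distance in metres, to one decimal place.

29.0 m

Ray parameter p = sin 24.6° / 0.440 km/s = 9.4609e-01 s/km.
Layer 1: θ = 24.60°; offset = 27.4·tan 24.60° = 12.545 m.
Layer 2: sin θ = p·0.688 = 0.6509 → θ = 40.61°; offset = 19.2·tan 40.61° = 16.462 m.
Summing the layer offsets gives 29.007 m.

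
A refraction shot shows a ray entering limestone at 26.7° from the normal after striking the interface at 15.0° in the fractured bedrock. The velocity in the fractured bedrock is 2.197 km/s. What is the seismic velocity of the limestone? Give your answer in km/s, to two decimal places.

sin 15.0° = 0.2588; sin 26.7° = 0.4493.
V₂ = V₁·(sin θ₂/sin θ₁) = 2.197·(0.4493/0.2588) = 3.81 km/s.

3.81 km/s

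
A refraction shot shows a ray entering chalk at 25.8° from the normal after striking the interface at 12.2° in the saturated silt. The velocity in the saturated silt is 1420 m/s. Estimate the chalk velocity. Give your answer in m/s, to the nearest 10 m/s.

2920 m/s

Snell's law: sin 12.2°/V₁ = sin 25.8°/V₂.
V₂ = V₁·sin 25.8°/sin 12.2° = 1420 × 2.0595 = 2924.54 m/s.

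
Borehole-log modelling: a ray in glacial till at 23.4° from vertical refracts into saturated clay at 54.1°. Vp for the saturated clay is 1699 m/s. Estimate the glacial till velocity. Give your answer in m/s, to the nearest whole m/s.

sin 23.4° = 0.3971; sin 54.1° = 0.8100.
V₁ = V₂·(sin θ₁/sin θ₂) = 1699·(0.3971/0.8100) = 832.99 m/s.

833 m/s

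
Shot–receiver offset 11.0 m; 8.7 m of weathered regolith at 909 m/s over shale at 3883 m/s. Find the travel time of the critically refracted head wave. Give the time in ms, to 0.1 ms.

21.4 ms

t = x/V₂ + 2h·√(V₂²−V₁²)/(V₁V₂).
√(V₂²−V₁²) = √(3883²−909²) = 3775.1 m/s; delay term = 2·8.7·3775.1/(909·3883) = 0.01861 s.
t = 11.0/3883 + 0.01861 = 0.02144 s.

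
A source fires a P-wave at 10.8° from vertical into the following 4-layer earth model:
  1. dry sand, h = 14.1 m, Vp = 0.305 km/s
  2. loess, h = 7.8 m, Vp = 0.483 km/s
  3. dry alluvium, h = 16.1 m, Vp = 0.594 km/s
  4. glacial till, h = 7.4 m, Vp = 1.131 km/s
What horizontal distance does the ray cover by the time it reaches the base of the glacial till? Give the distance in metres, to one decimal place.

18.6 m

Apply Snell's law at each interface; in layer i the horizontal offset is hᵢ·tan θᵢ.
Layer 1: θ = 10.80°; offset = 14.1·tan 10.80° = 2.690 m.
Layer 2: sin θ = 0.483·sin 10.8°/0.305 = 0.2967, θ = 17.26°; offset = 7.8·tan 17.26° = 2.424 m.
Layer 3: sin θ = 0.594·sin 10.8°/0.305 = 0.3649, θ = 21.40°; offset = 16.1·tan 21.40° = 6.311 m.
Layer 4: sin θ = 1.131·sin 10.8°/0.305 = 0.6948, θ = 44.02°; offset = 7.4·tan 44.02° = 7.150 m.
Summing the layer offsets gives 18.574 m.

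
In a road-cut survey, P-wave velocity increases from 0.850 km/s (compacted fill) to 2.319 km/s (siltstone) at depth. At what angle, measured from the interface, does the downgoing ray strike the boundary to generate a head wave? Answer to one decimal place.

68.5°

At critical incidence the refracted ray runs along the interface (θ₂ = 90°), so sin θ_c = V₁/V₂.
θ_c = arcsin(0.850/2.319) = arcsin 0.3665 = 21.50°.
Measured from the interface: 90° − 21.50° = 68.50°.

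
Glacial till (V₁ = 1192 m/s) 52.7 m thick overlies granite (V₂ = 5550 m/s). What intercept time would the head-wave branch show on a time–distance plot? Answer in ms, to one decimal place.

θ_c = arcsin(V₁/V₂) = arcsin(1192/5550) = 12.40°; cos θ_c = 0.9767.
tᵢ = 2h·cos θ_c / V₁ = 2·52.7·0.9767 / 1192 = 0.08636 s.

86.4 ms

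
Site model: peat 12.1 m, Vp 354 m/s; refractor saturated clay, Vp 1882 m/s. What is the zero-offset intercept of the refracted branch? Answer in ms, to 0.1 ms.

θ_c = arcsin(V₁/V₂) = arcsin(354/1882) = 10.84°; cos θ_c = 0.9822.
tᵢ = 2h·cos θ_c / V₁ = 2·12.1·0.9822 / 354 = 0.06714 s.

67.1 ms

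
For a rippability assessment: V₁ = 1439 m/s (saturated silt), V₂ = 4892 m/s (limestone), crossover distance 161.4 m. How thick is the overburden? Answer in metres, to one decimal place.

59.6 m

h = (x_cross/2)·√((V₂−V₁)/(V₂+V₁)).
(V₂−V₁)/(V₂+V₁) = (4892−1439)/(4892+1439) = 0.5454; √ = 0.7385.
h = (161.4/2)·0.7385 = 59.60 m.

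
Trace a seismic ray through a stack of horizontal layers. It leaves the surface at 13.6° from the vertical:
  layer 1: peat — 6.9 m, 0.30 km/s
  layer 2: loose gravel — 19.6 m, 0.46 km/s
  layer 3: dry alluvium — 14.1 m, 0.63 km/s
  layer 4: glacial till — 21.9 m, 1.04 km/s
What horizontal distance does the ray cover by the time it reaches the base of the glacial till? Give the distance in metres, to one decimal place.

48.1 m

Ray parameter p = sin 13.6° / 0.30 km/s = 7.8381e-01 s/km.
Layer 1: θ = 13.60°; offset = 6.9·tan 13.60° = 1.669 m.
Layer 2: sin θ = p·0.46 = 0.3606 → θ = 21.13°; offset = 19.6·tan 21.13° = 7.576 m.
Layer 3: sin θ = p·0.63 = 0.4938 → θ = 29.59°; offset = 14.1·tan 29.59° = 8.007 m.
Layer 4: sin θ = p·1.04 = 0.8152 → θ = 54.60°; offset = 21.9·tan 54.60° = 30.820 m.
Total horizontal offset = 48.072 m.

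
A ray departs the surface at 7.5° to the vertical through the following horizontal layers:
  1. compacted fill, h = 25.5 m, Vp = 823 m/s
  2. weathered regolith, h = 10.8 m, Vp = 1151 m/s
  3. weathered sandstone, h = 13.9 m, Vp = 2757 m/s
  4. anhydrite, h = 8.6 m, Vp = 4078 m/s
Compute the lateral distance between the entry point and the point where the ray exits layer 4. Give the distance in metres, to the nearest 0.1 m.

Apply Snell's law at each interface; in layer i the horizontal offset is hᵢ·tan θᵢ.
Layer 1: θ = 7.50°; offset = 25.5·tan 7.50° = 3.357 m.
Layer 2: sin θ = 1151·sin 7.5°/823 = 0.1825, θ = 10.52°; offset = 10.8·tan 10.52° = 2.005 m.
Layer 3: sin θ = 2757·sin 7.5°/823 = 0.4373, θ = 25.93°; offset = 13.9·tan 25.93° = 6.758 m.
Layer 4: sin θ = 4078·sin 7.5°/823 = 0.6468, θ = 40.30°; offset = 8.6·tan 40.30° = 7.293 m.
Σ offsets = 19.413 m.

19.4 m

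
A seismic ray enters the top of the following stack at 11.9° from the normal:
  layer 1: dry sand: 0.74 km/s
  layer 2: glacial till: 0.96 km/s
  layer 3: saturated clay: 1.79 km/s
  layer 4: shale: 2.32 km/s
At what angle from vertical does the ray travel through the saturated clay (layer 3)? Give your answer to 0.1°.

Ray parameter p = sin 11.9° / 0.74 = 2.7865e-01 s/km.
sin θ_3 = p·V_3 = 2.7865e-01 × 1.79 = 0.4988.
θ_3 = arcsin 0.4988 = 29.92°.

29.9°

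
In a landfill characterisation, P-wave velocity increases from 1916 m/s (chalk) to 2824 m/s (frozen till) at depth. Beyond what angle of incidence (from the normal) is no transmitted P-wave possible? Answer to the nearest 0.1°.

42.7°

At critical incidence the refracted ray runs along the interface (θ₂ = 90°), so sin θ_c = V₁/V₂.
θ_c = arcsin(1916/2824) = arcsin 0.6785 = 42.72°.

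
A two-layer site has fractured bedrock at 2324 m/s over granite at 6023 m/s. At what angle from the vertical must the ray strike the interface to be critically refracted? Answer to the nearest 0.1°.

Critical incidence: sin θ_c = V₁/V₂ = 2324/6023 = 0.3859.
θ_c = arcsin 0.3859 = 22.70°.

22.7°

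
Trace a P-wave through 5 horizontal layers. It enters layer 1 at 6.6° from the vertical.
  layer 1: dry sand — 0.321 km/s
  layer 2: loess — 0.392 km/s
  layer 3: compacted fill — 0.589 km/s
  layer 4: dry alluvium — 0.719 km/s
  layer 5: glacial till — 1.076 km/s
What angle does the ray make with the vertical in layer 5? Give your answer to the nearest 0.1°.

22.7°

Snell's law across each interface conserves sin θ / V, so sin θ_5 = V_5·sin θ₁/V₁.
sin θ_5 = 1.076 × sin 6.6° / 0.321 = 0.3853.
θ_5 = arcsin 0.3853 = 22.66°.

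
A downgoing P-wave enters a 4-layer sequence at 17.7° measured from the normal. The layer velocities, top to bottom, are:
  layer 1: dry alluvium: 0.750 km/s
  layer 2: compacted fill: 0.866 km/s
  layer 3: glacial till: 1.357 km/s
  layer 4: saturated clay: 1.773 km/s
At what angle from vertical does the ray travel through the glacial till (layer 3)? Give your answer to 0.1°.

Ray parameter p = sin 17.7° / 0.750 = 4.0538e-01 s/km.
sin θ_3 = p·V_3 = 4.0538e-01 × 1.357 = 0.5501.
θ_3 = arcsin 0.5501 = 33.37°.

33.4°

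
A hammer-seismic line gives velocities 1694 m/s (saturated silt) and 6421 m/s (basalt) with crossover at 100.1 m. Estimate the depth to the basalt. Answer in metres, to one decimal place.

38.2 m

x_cross = 2h·√((V₂+V₁)/(V₂−V₁)) → h = x_cross / (2·√((V₂+V₁)/(V₂−V₁))).
√((V₂+V₁)/(V₂−V₁)) = √((6421+1694)/(6421−1694)) = 1.3102.
h = 100.1 / (2·1.3102) = 38.20 m.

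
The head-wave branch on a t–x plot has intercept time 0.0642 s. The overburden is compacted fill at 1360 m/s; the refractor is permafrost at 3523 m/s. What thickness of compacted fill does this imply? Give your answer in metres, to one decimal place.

47.3 m

θ_c = arcsin(1360/3523) = 22.71°; cos θ_c = 0.9225.
tᵢ = 2h cos θ_c/V₁ ⇒ h = tᵢ·V₁/(2 cos θ_c) = 0.0642·1360/(2·0.9225) = 47.32 m.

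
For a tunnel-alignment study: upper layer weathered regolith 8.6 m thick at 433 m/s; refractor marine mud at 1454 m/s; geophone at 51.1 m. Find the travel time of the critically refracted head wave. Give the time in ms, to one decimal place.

73.1 ms

θ_c = arcsin(V₁/V₂) = arcsin(433/1454) = 17.33°, cos θ_c = 0.9546.
Intercept time tᵢ = 2h cos θ_c / V₁ = 2·8.6·0.9546/433 = 0.03792 s.
t = x/V₂ + tᵢ = 51.1/1454 + 0.03792 = 0.07307 s.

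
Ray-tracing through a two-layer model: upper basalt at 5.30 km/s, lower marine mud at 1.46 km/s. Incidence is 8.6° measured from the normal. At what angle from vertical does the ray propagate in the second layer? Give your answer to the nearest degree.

sin θ₁/V₁ = sin θ₂/V₂ ⇒ sin θ₂ = 1.46·sin 8.6°/5.30 = 1.46·0.1495/5.30 = 0.0412.
θ₂ = arcsin 0.0412 = 2.36° from the normal.

2°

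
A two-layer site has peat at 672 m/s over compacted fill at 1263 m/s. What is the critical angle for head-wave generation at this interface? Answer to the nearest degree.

32°

Critical incidence: sin θ_c = V₁/V₂ = 672/1263 = 0.5321.
θ_c = arcsin 0.5321 = 32.15°.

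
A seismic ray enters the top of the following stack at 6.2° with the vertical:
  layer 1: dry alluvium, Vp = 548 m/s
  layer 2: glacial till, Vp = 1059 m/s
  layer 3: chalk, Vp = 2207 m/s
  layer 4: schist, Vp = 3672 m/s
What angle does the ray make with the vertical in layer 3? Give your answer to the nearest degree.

26°

Snell's law across each interface conserves sin θ / V, so sin θ_3 = V_3·sin θ₁/V₁.
sin θ_3 = 2207 × sin 6.2° / 548 = 0.4350.
θ_3 = arcsin 0.4350 = 25.78°.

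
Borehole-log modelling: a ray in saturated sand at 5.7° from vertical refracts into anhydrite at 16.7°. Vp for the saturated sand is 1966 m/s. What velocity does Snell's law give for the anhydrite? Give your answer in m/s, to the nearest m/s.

Snell's law: sin 5.7°/V₁ = sin 16.7°/V₂.
V₂ = V₁·sin 16.7°/sin 5.7° = 1966 × 2.8933 = 5688.20 m/s.

5688 m/s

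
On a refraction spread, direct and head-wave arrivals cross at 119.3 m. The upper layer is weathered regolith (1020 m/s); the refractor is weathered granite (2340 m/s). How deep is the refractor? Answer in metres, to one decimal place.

x_cross = 2h·√((V₂+V₁)/(V₂−V₁)) → h = x_cross / (2·√((V₂+V₁)/(V₂−V₁))).
√((V₂+V₁)/(V₂−V₁)) = √((2340+1020)/(2340−1020)) = 1.5954.
h = 119.3 / (2·1.5954) = 37.39 m.

37.4 m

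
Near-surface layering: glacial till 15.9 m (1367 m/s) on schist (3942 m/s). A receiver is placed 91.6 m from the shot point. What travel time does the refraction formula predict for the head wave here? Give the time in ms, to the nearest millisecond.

45 ms

t = x/V₂ + 2h·√(V₂²−V₁²)/(V₁V₂).
√(V₂²−V₁²) = √(3942²−1367²) = 3697.4 m/s; delay term = 2·15.9·3697.4/(1367·3942) = 0.02182 s.
t = 91.6/3942 + 0.02182 = 0.04506 s.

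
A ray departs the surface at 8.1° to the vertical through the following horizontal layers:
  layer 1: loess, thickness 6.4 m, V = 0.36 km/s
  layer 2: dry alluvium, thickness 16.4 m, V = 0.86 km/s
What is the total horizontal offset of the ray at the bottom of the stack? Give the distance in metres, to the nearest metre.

7 m

Ray parameter p = sin 8.1° / 0.36 km/s = 3.9139e-01 s/km.
Layer 1: θ = 8.10°; offset = 6.4·tan 8.10° = 0.911 m.
Layer 2: sin θ = p·0.86 = 0.3366 → θ = 19.67°; offset = 16.4·tan 19.67° = 5.862 m.
Summing the layer offsets gives 6.773 m.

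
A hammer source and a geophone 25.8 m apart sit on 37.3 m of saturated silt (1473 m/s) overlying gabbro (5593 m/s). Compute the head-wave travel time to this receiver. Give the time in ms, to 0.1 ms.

53.5 ms

θ_c = arcsin(V₁/V₂) = arcsin(1473/5593) = 15.27°, cos θ_c = 0.9647.
Intercept time tᵢ = 2h cos θ_c / V₁ = 2·37.3·0.9647/1473 = 0.04886 s.
t = x/V₂ + tᵢ = 25.8/5593 + 0.04886 = 0.05347 s.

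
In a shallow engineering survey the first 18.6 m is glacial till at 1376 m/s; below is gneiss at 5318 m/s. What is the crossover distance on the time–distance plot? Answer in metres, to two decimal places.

48.48 m

x_cross = 2h·√((V₂+V₁)/(V₂−V₁)).
(V₂+V₁)/(V₂−V₁) = (5318+1376)/(5318−1376) = 1.6981; √ = 1.3031.
x_cross = 2·18.6·1.3031 = 48.48 m.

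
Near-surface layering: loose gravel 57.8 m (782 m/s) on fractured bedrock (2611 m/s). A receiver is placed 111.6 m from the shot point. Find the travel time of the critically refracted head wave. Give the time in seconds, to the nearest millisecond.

t = x/V₂ + 2h·√(V₂²−V₁²)/(V₁V₂).
√(V₂²−V₁²) = √(2611²−782²) = 2491.1 m/s; delay term = 2·57.8·2491.1/(782·2611) = 0.14104 s.
t = 111.6/2611 + 0.14104 = 0.18378 s.

0.184 s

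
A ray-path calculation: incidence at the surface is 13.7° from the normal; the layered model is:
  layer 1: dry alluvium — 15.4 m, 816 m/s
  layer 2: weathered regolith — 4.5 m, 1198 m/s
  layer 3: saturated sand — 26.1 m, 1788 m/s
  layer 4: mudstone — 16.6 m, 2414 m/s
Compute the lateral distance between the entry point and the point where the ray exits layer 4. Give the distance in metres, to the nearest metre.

38 m

Ray parameter p = sin 13.7° / 816 m/s = 2.9024e-04 s/m.
Layer 1: θ = 13.70°; offset = 15.4·tan 13.70° = 3.754 m.
Layer 2: sin θ = p·1198 = 0.3477 → θ = 20.35°; offset = 4.5·tan 20.35° = 1.669 m.
Layer 3: sin θ = p·1788 = 0.5190 → θ = 31.26°; offset = 26.1·tan 31.26° = 15.845 m.
Layer 4: sin θ = p·2414 = 0.7006 → θ = 44.48°; offset = 16.6·tan 44.48° = 16.301 m.
Total horizontal offset = 37.569 m.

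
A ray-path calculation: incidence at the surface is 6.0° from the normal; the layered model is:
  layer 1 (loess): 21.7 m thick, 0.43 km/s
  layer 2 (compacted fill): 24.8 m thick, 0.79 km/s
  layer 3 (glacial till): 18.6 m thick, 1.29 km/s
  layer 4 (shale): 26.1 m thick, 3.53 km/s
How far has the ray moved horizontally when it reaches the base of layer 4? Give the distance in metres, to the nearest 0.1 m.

56.9 m

Apply Snell's law at each interface; in layer i the horizontal offset is hᵢ·tan θᵢ.
Layer 1: θ = 6.00°; offset = 21.7·tan 6.00° = 2.281 m.
Layer 2: sin θ = 0.79·sin 6.0°/0.43 = 0.1920, θ = 11.07°; offset = 24.8·tan 11.07° = 4.853 m.
Layer 3: sin θ = 1.29·sin 6.0°/0.43 = 0.3136, θ = 18.28°; offset = 18.6·tan 18.28° = 6.143 m.
Layer 4: sin θ = 3.53·sin 6.0°/0.43 = 0.8581, θ = 59.10°; offset = 26.1·tan 59.10° = 43.618 m.
Σ offsets = 56.894 m.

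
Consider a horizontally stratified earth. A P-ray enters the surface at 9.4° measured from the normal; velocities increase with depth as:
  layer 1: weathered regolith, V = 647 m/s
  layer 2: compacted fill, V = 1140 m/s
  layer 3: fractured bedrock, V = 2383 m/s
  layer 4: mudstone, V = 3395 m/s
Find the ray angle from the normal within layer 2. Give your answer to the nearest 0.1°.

Snell's law across each interface conserves sin θ / V, so sin θ_2 = V_2·sin θ₁/V₁.
sin θ_2 = 1140 × sin 9.4° / 647 = 0.2878.
θ_2 = arcsin 0.2878 = 16.72°.

16.7°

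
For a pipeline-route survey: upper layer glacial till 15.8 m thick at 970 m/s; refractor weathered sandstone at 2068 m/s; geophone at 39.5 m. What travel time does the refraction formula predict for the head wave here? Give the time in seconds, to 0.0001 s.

0.0479 s

θ_c = arcsin(V₁/V₂) = arcsin(970/2068) = 27.97°, cos θ_c = 0.8832.
Intercept time tᵢ = 2h cos θ_c / V₁ = 2·15.8·0.8832/970 = 0.02877 s.
t = x/V₂ + tᵢ = 39.5/2068 + 0.02877 = 0.04787 s.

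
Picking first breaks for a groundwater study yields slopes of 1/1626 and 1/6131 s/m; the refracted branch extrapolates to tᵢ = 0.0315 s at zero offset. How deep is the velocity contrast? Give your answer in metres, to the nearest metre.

27 m

h = tᵢ·V₁·V₂ / (2·√(V₂²−V₁²)).
√(V₂²−V₁²) = √(6131² − 1626²) = 5911.5 m/s.
h = 0.0315 s × 1626 × 6131 / (2 × 5911.5) = 26.56 m.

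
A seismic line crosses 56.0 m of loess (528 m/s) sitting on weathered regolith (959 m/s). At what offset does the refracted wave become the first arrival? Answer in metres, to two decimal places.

x_cross = 2h·√((V₂+V₁)/(V₂−V₁)).
(V₂+V₁)/(V₂−V₁) = (959+528)/(959−528) = 3.4501; √ = 1.8574.
x_cross = 2·56.0·1.8574 = 208.03 m.

208.03 m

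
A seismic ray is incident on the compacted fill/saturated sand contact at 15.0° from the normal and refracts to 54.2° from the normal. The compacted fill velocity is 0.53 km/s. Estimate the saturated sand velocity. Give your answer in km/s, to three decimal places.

1.661 km/s

Snell's law: sin 15.0°/V₁ = sin 54.2°/V₂.
V₂ = V₁·sin 54.2°/sin 15.0° = 0.53 × 3.1337 = 1.661 km/s.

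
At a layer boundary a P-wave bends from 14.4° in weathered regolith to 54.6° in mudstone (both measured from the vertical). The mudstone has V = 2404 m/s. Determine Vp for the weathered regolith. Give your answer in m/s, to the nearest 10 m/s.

sin 14.4° = 0.2487; sin 54.6° = 0.8151.
V₁ = V₂·(sin θ₁/sin θ₂) = 2404·(0.2487/0.8151) = 733.44 m/s.

730 m/s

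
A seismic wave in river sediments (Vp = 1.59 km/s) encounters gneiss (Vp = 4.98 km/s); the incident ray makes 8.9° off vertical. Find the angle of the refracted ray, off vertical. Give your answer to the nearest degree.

sin θ₁/V₁ = sin θ₂/V₂ ⇒ sin θ₂ = 4.98·sin 8.9°/1.59 = 4.98·0.1547/1.59 = 0.4846.
θ₂ = arcsin 0.4846 = 28.98° from the normal.

29°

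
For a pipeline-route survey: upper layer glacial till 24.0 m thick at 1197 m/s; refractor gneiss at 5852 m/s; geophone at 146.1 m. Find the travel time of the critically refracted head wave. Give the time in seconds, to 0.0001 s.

0.0642 s

θ_c = arcsin(V₁/V₂) = arcsin(1197/5852) = 11.80°, cos θ_c = 0.9789.
Intercept time tᵢ = 2h cos θ_c / V₁ = 2·24.0·0.9789/1197 = 0.03925 s.
t = x/V₂ + tᵢ = 146.1/5852 + 0.03925 = 0.06422 s.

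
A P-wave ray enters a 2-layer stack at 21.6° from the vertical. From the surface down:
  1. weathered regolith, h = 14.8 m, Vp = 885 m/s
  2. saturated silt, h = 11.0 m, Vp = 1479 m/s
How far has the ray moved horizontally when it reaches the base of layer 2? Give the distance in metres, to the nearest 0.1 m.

p = sin θ₁/V₁ = sin 21.6°/885 = 4.1596e-04 s/m is conserved through the stack.
Layer 1: θ = 21.60°; offset = 14.8·tan 21.60° = 5.860 m.
Layer 2: sin θ = p·1479 = 0.6152 → θ = 37.97°; offset = 11.0·tan 37.97° = 8.584 m.
Summing the layer offsets gives 14.444 m.

14.4 m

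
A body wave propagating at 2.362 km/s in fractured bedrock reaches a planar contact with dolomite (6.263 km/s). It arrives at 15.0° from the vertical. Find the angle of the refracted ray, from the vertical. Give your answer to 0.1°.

Snell's law: sin θ₂ = (V₂/V₁)·sin θ₁ = (6.263/2.362)·sin 15.0° = 0.6863.
θ₂ = arcsin 0.6863 = 43.34° from the normal.

43.3°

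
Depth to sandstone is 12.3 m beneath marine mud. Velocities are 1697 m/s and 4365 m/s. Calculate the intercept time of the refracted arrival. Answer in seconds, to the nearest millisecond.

0.013 s

θ_c = arcsin(V₁/V₂) = arcsin(1697/4365) = 22.88°; cos θ_c = 0.9213.
tᵢ = 2h·cos θ_c / V₁ = 2·12.3·0.9213 / 1697 = 0.01336 s.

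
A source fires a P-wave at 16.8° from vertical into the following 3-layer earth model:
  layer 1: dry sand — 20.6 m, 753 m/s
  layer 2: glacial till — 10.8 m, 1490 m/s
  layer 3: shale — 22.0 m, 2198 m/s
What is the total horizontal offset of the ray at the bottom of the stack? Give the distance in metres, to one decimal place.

48.3 m

Apply Snell's law at each interface; in layer i the horizontal offset is hᵢ·tan θᵢ.
Layer 1: θ = 16.80°; offset = 20.6·tan 16.80° = 6.220 m.
Layer 2: sin θ = 1490·sin 16.8°/753 = 0.5719, θ = 34.88°; offset = 10.8·tan 34.88° = 7.530 m.
Layer 3: sin θ = 2198·sin 16.8°/753 = 0.8437, θ = 57.53°; offset = 22.0·tan 57.53° = 34.574 m.
Summing the layer offsets gives 48.324 m.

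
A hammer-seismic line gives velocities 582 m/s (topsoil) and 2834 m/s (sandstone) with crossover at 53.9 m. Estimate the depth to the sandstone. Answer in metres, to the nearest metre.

22 m

x_cross = 2h·√((V₂+V₁)/(V₂−V₁)) → h = x_cross / (2·√((V₂+V₁)/(V₂−V₁))).
√((V₂+V₁)/(V₂−V₁)) = √((2834+582)/(2834−582)) = 1.2316.
h = 53.9 / (2·1.2316) = 21.88 m.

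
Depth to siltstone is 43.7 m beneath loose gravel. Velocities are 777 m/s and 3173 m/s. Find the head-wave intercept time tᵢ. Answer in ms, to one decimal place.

109.1 ms

θ_c = arcsin(V₁/V₂) = arcsin(777/3173) = 14.17°; cos θ_c = 0.9696.
tᵢ = 2h·cos θ_c / V₁ = 2·43.7·0.9696 / 777 = 0.10906 s.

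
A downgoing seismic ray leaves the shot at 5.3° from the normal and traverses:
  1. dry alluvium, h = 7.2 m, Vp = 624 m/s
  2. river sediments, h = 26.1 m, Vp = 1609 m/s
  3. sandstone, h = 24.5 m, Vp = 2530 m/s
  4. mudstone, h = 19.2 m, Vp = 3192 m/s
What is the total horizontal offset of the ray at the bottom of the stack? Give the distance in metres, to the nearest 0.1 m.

Ray parameter p = sin 5.3° / 624 m/s = 1.4803e-04 s/m.
Layer 1: θ = 5.30°; offset = 7.2·tan 5.30° = 0.668 m.
Layer 2: sin θ = p·1609 = 0.2382 → θ = 13.78°; offset = 26.1·tan 13.78° = 6.401 m.
Layer 3: sin θ = p·2530 = 0.3745 → θ = 21.99°; offset = 24.5·tan 21.99° = 9.896 m.
Layer 4: sin θ = p·3192 = 0.4725 → θ = 28.20°; offset = 19.2·tan 28.20° = 10.294 m.
Summing the layer offsets gives 27.258 m.

27.3 m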